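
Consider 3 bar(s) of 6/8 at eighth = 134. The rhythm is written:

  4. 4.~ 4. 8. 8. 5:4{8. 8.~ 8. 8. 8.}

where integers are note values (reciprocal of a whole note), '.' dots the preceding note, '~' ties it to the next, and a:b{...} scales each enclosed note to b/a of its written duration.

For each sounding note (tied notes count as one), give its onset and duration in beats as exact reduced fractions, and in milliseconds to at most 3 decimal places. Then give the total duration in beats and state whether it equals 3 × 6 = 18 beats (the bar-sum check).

1) 0.0ms=0b +1343.284ms=3b
2) 1343.284ms=3b +2686.567ms=6b
3) 4029.851ms=9b +671.642ms=3/2b
4) 4701.493ms=21/2b +671.642ms=3/2b
5) 5373.134ms=12b +537.313ms=6/5b
6) 5910.448ms=66/5b +1074.627ms=12/5b
7) 6985.075ms=78/5b +537.313ms=6/5b
8) 7522.388ms=84/5b +537.313ms=6/5b
Σ=18b of 18 (134bpm 6/8) — PASS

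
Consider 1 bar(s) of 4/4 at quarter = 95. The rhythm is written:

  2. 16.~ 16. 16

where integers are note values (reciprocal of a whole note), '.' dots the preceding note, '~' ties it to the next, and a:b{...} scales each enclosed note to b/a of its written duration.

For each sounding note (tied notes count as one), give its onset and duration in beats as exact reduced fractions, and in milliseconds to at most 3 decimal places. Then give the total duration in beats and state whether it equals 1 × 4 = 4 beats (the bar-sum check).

1) 0.0ms=0b +1894.737ms=3b
2) 1894.737ms=3b +473.684ms=3/4b
3) 2368.421ms=15/4b +157.895ms=1/4b
Σ=4b of 4 (95bpm 4/4) — PASS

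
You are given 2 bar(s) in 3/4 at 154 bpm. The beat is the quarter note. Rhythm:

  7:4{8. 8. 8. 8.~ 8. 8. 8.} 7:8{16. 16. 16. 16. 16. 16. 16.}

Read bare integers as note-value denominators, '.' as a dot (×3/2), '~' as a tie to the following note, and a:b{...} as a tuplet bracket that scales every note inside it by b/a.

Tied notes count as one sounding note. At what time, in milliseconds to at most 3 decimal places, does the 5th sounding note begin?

1. 0.0ms @ 0 + 166.976ms (3/7)
2. 166.976ms @ 3/7 + 166.976ms (3/7)
3. 333.952ms @ 6/7 + 166.976ms (3/7)
4. 500.928ms @ 9/7 + 333.952ms (6/7)
5. 834.879ms @ 15/7 + 166.976ms (3/7)
6. 1001.855ms @ 18/7 + 166.976ms (3/7)
7. 1168.831ms @ 3 + 166.976ms (3/7)
8. 1335.807ms @ 24/7 + 166.976ms (3/7)
9. 1502.783ms @ 27/7 + 166.976ms (3/7)
10. 1669.759ms @ 30/7 + 166.976ms (3/7)
11. 1836.735ms @ 33/7 + 166.976ms (3/7)
12. 2003.711ms @ 36/7 + 166.976ms (3/7)
13. 2170.686ms @ 39/7 + 166.976ms (3/7)

note 5 onset = 15/7b = 834.879ms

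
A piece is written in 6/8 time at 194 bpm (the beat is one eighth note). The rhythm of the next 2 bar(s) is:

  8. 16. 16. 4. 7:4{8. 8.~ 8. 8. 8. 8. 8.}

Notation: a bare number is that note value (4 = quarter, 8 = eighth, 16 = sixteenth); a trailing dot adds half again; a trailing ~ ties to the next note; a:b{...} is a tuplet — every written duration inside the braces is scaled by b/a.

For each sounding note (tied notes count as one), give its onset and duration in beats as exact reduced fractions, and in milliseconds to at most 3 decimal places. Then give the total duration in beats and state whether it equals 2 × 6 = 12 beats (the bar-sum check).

1) 0.0ms=0b +463.918ms=3/2b
2) 463.918ms=3/2b +231.959ms=3/4b
3) 695.876ms=9/4b +231.959ms=3/4b
4) 927.835ms=3b +927.835ms=3b
5) 1855.67ms=6b +265.096ms=6/7b
6) 2120.766ms=48/7b +530.191ms=12/7b
7) 2650.957ms=60/7b +265.096ms=6/7b
8) 2916.053ms=66/7b +265.096ms=6/7b
9) 3181.149ms=72/7b +265.096ms=6/7b
10) 3446.244ms=78/7b +265.096ms=6/7b
Σ=12b of 12 (194bpm 6/8) — PASS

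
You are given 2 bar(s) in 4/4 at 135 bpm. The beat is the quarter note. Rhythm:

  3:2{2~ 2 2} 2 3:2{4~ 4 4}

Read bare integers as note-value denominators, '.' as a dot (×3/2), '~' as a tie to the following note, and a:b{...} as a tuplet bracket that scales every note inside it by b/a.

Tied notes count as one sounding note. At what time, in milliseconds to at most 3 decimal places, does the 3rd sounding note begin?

1. 0.0ms @ 0 + 1185.185ms (8/3)
2. 1185.185ms @ 8/3 + 592.593ms (4/3)
3. 1777.778ms @ 4 + 888.889ms (2)
4. 2666.667ms @ 6 + 592.593ms (4/3)
5. 3259.259ms @ 22/3 + 296.296ms (2/3)

note 3 onset = 4b = 1777.778ms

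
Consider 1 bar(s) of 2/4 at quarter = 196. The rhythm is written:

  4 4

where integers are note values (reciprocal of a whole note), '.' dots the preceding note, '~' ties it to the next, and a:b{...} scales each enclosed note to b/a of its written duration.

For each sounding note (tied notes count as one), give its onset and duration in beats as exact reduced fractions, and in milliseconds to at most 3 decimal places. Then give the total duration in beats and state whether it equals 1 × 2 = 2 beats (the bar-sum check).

1) 0.0ms=0b +306.122ms=1b
2) 306.122ms=1b +306.122ms=1b
Σ=2b of 2 (196bpm 2/4) — PASS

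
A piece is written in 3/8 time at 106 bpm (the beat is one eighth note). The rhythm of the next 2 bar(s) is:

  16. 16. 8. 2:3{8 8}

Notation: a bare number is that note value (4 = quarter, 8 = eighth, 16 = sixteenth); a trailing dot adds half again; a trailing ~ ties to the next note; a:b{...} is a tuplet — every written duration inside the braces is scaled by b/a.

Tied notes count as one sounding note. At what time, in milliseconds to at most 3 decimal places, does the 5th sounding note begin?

note 5 onset = 9/2b = 2547.17ms

1. 0.0ms @ 0 + 424.528ms (3/4)
2. 424.528ms @ 3/4 + 424.528ms (3/4)
3. 849.057ms @ 3/2 + 849.057ms (3/2)
4. 1698.113ms @ 3 + 849.057ms (3/2)
5. 2547.17ms @ 9/2 + 849.057ms (3/2)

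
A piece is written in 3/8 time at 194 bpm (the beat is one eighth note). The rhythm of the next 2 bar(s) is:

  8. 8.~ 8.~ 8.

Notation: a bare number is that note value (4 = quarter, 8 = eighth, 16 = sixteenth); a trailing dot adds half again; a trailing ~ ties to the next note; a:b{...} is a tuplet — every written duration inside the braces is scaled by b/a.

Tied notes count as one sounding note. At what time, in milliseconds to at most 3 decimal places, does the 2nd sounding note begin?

1. 0.0ms @ 0 + 463.918ms (3/2)
2. 463.918ms @ 3/2 + 1391.753ms (9/2)

note 2 onset = 3/2b = 463.918ms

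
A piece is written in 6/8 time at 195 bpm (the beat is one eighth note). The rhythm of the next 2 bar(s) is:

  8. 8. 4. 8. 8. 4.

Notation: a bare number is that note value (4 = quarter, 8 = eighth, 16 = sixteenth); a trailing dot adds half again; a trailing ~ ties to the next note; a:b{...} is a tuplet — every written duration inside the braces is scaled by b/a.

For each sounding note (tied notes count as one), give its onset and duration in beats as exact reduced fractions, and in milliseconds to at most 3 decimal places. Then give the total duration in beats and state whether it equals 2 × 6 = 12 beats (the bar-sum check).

1) 0.0ms=0b +461.538ms=3/2b
2) 461.538ms=3/2b +461.538ms=3/2b
3) 923.077ms=3b +923.077ms=3b
4) 1846.154ms=6b +461.538ms=3/2b
5) 2307.692ms=15/2b +461.538ms=3/2b
6) 2769.231ms=9b +923.077ms=3b
Σ=12b of 12 (195bpm 6/8) — PASS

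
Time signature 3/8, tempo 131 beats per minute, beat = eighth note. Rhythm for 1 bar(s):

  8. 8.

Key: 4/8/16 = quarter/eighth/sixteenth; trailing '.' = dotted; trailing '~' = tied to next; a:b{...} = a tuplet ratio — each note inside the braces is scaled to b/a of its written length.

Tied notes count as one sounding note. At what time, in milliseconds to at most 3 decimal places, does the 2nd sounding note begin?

note 2 onset = 3/2b = 687.023ms

1. 0.0ms @ 0 + 687.023ms (3/2)
2. 687.023ms @ 3/2 + 687.023ms (3/2)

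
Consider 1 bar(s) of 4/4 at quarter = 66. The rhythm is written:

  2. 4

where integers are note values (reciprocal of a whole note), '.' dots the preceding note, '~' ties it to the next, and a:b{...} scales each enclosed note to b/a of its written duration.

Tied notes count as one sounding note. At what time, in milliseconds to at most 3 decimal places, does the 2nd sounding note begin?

1. 0.0ms @ 0 + 2727.273ms (3)
2. 2727.273ms @ 3 + 909.091ms (1)

note 2 onset = 3b = 2727.273ms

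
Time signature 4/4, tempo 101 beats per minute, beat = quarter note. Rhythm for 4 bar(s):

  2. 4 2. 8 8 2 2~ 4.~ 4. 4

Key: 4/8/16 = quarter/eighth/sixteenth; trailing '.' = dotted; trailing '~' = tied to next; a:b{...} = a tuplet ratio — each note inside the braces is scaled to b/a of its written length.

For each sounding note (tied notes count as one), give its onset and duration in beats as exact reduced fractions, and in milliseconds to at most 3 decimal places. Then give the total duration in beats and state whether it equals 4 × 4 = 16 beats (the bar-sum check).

1) 0.0ms=0b +1782.178ms=3b
2) 1782.178ms=3b +594.059ms=1b
3) 2376.238ms=4b +1782.178ms=3b
4) 4158.416ms=7b +297.03ms=1/2b
5) 4455.446ms=15/2b +297.03ms=1/2b
6) 4752.475ms=8b +1188.119ms=2b
7) 5940.594ms=10b +2970.297ms=5b
8) 8910.891ms=15b +594.059ms=1b
Σ=16b of 16 (101bpm 4/4) — PASS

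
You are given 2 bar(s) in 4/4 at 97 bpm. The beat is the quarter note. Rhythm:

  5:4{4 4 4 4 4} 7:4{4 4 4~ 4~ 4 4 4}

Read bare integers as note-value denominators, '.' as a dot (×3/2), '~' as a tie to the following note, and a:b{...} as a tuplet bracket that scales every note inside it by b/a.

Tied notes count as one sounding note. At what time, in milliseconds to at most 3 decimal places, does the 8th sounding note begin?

note 8 onset = 36/7b = 3181.149ms

1. 0.0ms @ 0 + 494.845ms (4/5)
2. 494.845ms @ 4/5 + 494.845ms (4/5)
3. 989.691ms @ 8/5 + 494.845ms (4/5)
4. 1484.536ms @ 12/5 + 494.845ms (4/5)
5. 1979.381ms @ 16/5 + 494.845ms (4/5)
6. 2474.227ms @ 4 + 353.461ms (4/7)
7. 2827.688ms @ 32/7 + 353.461ms (4/7)
8. 3181.149ms @ 36/7 + 1060.383ms (12/7)
9. 4241.532ms @ 48/7 + 353.461ms (4/7)
10. 4594.993ms @ 52/7 + 353.461ms (4/7)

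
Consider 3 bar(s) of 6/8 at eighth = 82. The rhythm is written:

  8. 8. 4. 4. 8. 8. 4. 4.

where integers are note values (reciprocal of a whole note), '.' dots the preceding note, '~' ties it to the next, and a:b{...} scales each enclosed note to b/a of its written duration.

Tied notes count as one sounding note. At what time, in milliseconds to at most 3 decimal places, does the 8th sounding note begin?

note 8 onset = 15b = 10975.61ms

1. 0.0ms @ 0 + 1097.561ms (3/2)
2. 1097.561ms @ 3/2 + 1097.561ms (3/2)
3. 2195.122ms @ 3 + 2195.122ms (3)
4. 4390.244ms @ 6 + 2195.122ms (3)
5. 6585.366ms @ 9 + 1097.561ms (3/2)
6. 7682.927ms @ 21/2 + 1097.561ms (3/2)
7. 8780.488ms @ 12 + 2195.122ms (3)
8. 10975.61ms @ 15 + 2195.122ms (3)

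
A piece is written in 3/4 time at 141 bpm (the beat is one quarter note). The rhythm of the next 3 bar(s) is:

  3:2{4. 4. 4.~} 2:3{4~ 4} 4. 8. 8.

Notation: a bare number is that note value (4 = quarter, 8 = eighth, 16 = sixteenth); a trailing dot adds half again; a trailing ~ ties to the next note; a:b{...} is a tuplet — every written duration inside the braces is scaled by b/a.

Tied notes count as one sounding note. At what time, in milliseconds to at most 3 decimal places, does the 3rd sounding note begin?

note 3 onset = 2b = 851.064ms

1. 0.0ms @ 0 + 425.532ms (1)
2. 425.532ms @ 1 + 425.532ms (1)
3. 851.064ms @ 2 + 1702.128ms (4)
4. 2553.191ms @ 6 + 638.298ms (3/2)
5. 3191.489ms @ 15/2 + 319.149ms (3/4)
6. 3510.638ms @ 33/4 + 319.149ms (3/4)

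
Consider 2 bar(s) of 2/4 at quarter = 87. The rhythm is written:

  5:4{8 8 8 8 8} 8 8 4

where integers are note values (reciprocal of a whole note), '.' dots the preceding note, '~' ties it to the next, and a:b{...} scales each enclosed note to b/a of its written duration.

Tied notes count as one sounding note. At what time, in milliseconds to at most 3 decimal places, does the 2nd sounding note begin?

1. 0.0ms @ 0 + 275.862ms (2/5)
2. 275.862ms @ 2/5 + 275.862ms (2/5)
3. 551.724ms @ 4/5 + 275.862ms (2/5)
4. 827.586ms @ 6/5 + 275.862ms (2/5)
5. 1103.448ms @ 8/5 + 275.862ms (2/5)
6. 1379.31ms @ 2 + 344.828ms (1/2)
7. 1724.138ms @ 5/2 + 344.828ms (1/2)
8. 2068.966ms @ 3 + 689.655ms (1)

note 2 onset = 2/5b = 275.862ms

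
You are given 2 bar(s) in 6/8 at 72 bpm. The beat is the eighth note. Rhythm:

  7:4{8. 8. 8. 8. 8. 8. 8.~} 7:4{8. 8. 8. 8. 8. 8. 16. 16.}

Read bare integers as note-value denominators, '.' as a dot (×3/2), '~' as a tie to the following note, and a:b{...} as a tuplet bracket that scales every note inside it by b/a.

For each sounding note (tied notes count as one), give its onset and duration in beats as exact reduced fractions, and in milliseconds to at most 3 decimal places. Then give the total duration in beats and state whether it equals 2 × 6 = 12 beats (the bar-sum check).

1) 0.0ms=0b +714.286ms=6/7b
2) 714.286ms=6/7b +714.286ms=6/7b
3) 1428.571ms=12/7b +714.286ms=6/7b
4) 2142.857ms=18/7b +714.286ms=6/7b
5) 2857.143ms=24/7b +714.286ms=6/7b
6) 3571.429ms=30/7b +714.286ms=6/7b
7) 4285.714ms=36/7b +1428.571ms=12/7b
8) 5714.286ms=48/7b +714.286ms=6/7b
9) 6428.571ms=54/7b +714.286ms=6/7b
10) 7142.857ms=60/7b +714.286ms=6/7b
11) 7857.143ms=66/7b +714.286ms=6/7b
12) 8571.429ms=72/7b +714.286ms=6/7b
13) 9285.714ms=78/7b +357.143ms=3/7b
14) 9642.857ms=81/7b +357.143ms=3/7b
Σ=12b of 12 (72bpm 6/8) — PASS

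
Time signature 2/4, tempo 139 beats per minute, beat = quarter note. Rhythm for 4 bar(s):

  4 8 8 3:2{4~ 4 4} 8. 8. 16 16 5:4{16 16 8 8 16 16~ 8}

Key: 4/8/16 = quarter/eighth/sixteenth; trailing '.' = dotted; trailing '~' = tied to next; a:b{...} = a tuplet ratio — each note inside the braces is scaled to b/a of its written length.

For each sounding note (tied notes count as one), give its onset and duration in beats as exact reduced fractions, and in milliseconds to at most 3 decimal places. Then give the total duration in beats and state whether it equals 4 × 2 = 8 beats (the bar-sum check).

1) 0.0ms=0b +431.655ms=1b
2) 431.655ms=1b +215.827ms=1/2b
3) 647.482ms=3/2b +215.827ms=1/2b
4) 863.309ms=2b +575.54ms=4/3b
5) 1438.849ms=10/3b +287.77ms=2/3b
6) 1726.619ms=4b +323.741ms=3/4b
7) 2050.36ms=19/4b +323.741ms=3/4b
8) 2374.101ms=11/2b +107.914ms=1/4b
9) 2482.014ms=23/4b +107.914ms=1/4b
10) 2589.928ms=6b +86.331ms=1/5b
11) 2676.259ms=31/5b +86.331ms=1/5b
12) 2762.59ms=32/5b +172.662ms=2/5b
13) 2935.252ms=34/5b +172.662ms=2/5b
14) 3107.914ms=36/5b +86.331ms=1/5b
15) 3194.245ms=37/5b +258.993ms=3/5b
Σ=8b of 8 (139bpm 2/4) — PASS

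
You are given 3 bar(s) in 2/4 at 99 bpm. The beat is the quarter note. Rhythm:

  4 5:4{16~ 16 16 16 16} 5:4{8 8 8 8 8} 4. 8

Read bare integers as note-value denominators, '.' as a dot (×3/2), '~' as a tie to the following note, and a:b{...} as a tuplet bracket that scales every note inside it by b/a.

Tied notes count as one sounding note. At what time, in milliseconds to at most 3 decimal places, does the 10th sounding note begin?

note 10 onset = 18/5b = 2181.818ms

1. 0.0ms @ 0 + 606.061ms (1)
2. 606.061ms @ 1 + 242.424ms (2/5)
3. 848.485ms @ 7/5 + 121.212ms (1/5)
4. 969.697ms @ 8/5 + 121.212ms (1/5)
5. 1090.909ms @ 9/5 + 121.212ms (1/5)
6. 1212.121ms @ 2 + 242.424ms (2/5)
7. 1454.545ms @ 12/5 + 242.424ms (2/5)
8. 1696.97ms @ 14/5 + 242.424ms (2/5)
9. 1939.394ms @ 16/5 + 242.424ms (2/5)
10. 2181.818ms @ 18/5 + 242.424ms (2/5)
11. 2424.242ms @ 4 + 909.091ms (3/2)
12. 3333.333ms @ 11/2 + 303.03ms (1/2)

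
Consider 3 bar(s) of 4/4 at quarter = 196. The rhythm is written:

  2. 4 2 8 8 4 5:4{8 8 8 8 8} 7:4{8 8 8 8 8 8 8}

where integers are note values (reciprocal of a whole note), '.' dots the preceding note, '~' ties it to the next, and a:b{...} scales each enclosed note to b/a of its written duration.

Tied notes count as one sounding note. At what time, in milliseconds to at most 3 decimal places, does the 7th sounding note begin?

1. 0.0ms @ 0 + 918.367ms (3)
2. 918.367ms @ 3 + 306.122ms (1)
3. 1224.49ms @ 4 + 612.245ms (2)
4. 1836.735ms @ 6 + 153.061ms (1/2)
5. 1989.796ms @ 13/2 + 153.061ms (1/2)
6. 2142.857ms @ 7 + 306.122ms (1)
7. 2448.98ms @ 8 + 122.449ms (2/5)
8. 2571.429ms @ 42/5 + 122.449ms (2/5)
9. 2693.878ms @ 44/5 + 122.449ms (2/5)
10. 2816.327ms @ 46/5 + 122.449ms (2/5)
11. 2938.776ms @ 48/5 + 122.449ms (2/5)
12. 3061.224ms @ 10 + 87.464ms (2/7)
13. 3148.688ms @ 72/7 + 87.464ms (2/7)
14. 3236.152ms @ 74/7 + 87.464ms (2/7)
15. 3323.615ms @ 76/7 + 87.464ms (2/7)
16. 3411.079ms @ 78/7 + 87.464ms (2/7)
17. 3498.542ms @ 80/7 + 87.464ms (2/7)
18. 3586.006ms @ 82/7 + 87.464ms (2/7)

note 7 onset = 8b = 2448.98ms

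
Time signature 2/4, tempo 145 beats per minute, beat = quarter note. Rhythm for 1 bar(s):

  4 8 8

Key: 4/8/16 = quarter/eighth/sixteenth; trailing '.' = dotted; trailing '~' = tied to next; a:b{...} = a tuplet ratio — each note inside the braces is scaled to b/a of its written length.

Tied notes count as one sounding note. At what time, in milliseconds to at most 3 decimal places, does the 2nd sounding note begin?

note 2 onset = 1b = 413.793ms

1. 0.0ms @ 0 + 413.793ms (1)
2. 413.793ms @ 1 + 206.897ms (1/2)
3. 620.69ms @ 3/2 + 206.897ms (1/2)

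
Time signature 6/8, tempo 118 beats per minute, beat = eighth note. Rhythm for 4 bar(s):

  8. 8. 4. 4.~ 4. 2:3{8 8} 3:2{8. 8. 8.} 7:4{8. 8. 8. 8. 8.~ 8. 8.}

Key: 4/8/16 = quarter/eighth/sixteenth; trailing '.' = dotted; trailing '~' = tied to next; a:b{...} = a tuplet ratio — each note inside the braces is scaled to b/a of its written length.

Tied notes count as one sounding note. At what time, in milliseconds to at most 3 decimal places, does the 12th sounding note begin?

1. 0.0ms @ 0 + 762.712ms (3/2)
2. 762.712ms @ 3/2 + 762.712ms (3/2)
3. 1525.424ms @ 3 + 1525.424ms (3)
4. 3050.847ms @ 6 + 3050.847ms (6)
5. 6101.695ms @ 12 + 762.712ms (3/2)
6. 6864.407ms @ 27/2 + 762.712ms (3/2)
7. 7627.119ms @ 15 + 508.475ms (1)
8. 8135.593ms @ 16 + 508.475ms (1)
9. 8644.068ms @ 17 + 508.475ms (1)
10. 9152.542ms @ 18 + 435.835ms (6/7)
11. 9588.378ms @ 132/7 + 435.835ms (6/7)
12. 10024.213ms @ 138/7 + 435.835ms (6/7)
13. 10460.048ms @ 144/7 + 435.835ms (6/7)
14. 10895.884ms @ 150/7 + 871.671ms (12/7)
15. 11767.554ms @ 162/7 + 435.835ms (6/7)

note 12 onset = 138/7b = 10024.213ms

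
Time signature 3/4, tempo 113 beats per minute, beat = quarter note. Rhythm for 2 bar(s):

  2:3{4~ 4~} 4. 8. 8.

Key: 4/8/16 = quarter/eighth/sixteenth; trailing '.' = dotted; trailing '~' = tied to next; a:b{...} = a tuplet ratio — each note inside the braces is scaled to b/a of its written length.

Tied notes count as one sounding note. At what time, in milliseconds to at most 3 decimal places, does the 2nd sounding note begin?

note 2 onset = 9/2b = 2389.381ms

1. 0.0ms @ 0 + 2389.381ms (9/2)
2. 2389.381ms @ 9/2 + 398.23ms (3/4)
3. 2787.611ms @ 21/4 + 398.23ms (3/4)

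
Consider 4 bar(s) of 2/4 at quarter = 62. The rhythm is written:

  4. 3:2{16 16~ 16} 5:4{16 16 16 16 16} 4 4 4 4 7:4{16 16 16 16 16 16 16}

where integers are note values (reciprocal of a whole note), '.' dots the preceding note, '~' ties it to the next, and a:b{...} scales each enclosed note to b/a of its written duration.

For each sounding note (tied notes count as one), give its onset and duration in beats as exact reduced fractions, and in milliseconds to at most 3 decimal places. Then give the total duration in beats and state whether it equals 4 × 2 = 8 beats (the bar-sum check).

1) 0.0ms=0b +1451.613ms=3/2b
2) 1451.613ms=3/2b +161.29ms=1/6b
3) 1612.903ms=5/3b +322.581ms=1/3b
4) 1935.484ms=2b +193.548ms=1/5b
5) 2129.032ms=11/5b +193.548ms=1/5b
6) 2322.581ms=12/5b +193.548ms=1/5b
7) 2516.129ms=13/5b +193.548ms=1/5b
8) 2709.677ms=14/5b +193.548ms=1/5b
9) 2903.226ms=3b +967.742ms=1b
10) 3870.968ms=4b +967.742ms=1b
11) 4838.71ms=5b +967.742ms=1b
12) 5806.452ms=6b +967.742ms=1b
13) 6774.194ms=7b +138.249ms=1/7b
14) 6912.442ms=50/7b +138.249ms=1/7b
15) 7050.691ms=51/7b +138.249ms=1/7b
16) 7188.94ms=52/7b +138.249ms=1/7b
17) 7327.189ms=53/7b +138.249ms=1/7b
18) 7465.438ms=54/7b +138.249ms=1/7b
19) 7603.687ms=55/7b +138.249ms=1/7b
Σ=8b of 8 (62bpm 2/4) — PASS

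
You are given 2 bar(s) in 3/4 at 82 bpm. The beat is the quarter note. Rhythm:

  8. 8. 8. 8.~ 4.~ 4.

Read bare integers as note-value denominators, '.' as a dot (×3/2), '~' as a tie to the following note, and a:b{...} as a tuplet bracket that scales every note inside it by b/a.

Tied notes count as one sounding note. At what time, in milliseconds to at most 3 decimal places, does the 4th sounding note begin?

1. 0.0ms @ 0 + 548.78ms (3/4)
2. 548.78ms @ 3/4 + 548.78ms (3/4)
3. 1097.561ms @ 3/2 + 548.78ms (3/4)
4. 1646.341ms @ 9/4 + 2743.902ms (15/4)

note 4 onset = 9/4b = 1646.341ms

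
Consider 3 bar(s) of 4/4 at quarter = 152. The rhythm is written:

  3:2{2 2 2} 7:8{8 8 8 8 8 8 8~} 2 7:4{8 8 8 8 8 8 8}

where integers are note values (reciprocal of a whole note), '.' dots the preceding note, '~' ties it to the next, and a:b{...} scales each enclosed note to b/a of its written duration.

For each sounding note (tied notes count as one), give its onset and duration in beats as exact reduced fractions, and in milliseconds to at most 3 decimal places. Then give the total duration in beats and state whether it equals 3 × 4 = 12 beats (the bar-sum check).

1) 0.0ms=0b +526.316ms=4/3b
2) 526.316ms=4/3b +526.316ms=4/3b
3) 1052.632ms=8/3b +526.316ms=4/3b
4) 1578.947ms=4b +225.564ms=4/7b
5) 1804.511ms=32/7b +225.564ms=4/7b
6) 2030.075ms=36/7b +225.564ms=4/7b
7) 2255.639ms=40/7b +225.564ms=4/7b
8) 2481.203ms=44/7b +225.564ms=4/7b
9) 2706.767ms=48/7b +225.564ms=4/7b
10) 2932.331ms=52/7b +1015.038ms=18/7b
11) 3947.368ms=10b +112.782ms=2/7b
12) 4060.15ms=72/7b +112.782ms=2/7b
13) 4172.932ms=74/7b +112.782ms=2/7b
14) 4285.714ms=76/7b +112.782ms=2/7b
15) 4398.496ms=78/7b +112.782ms=2/7b
16) 4511.278ms=80/7b +112.782ms=2/7b
17) 4624.06ms=82/7b +112.782ms=2/7b
Σ=12b of 12 (152bpm 4/4) — PASS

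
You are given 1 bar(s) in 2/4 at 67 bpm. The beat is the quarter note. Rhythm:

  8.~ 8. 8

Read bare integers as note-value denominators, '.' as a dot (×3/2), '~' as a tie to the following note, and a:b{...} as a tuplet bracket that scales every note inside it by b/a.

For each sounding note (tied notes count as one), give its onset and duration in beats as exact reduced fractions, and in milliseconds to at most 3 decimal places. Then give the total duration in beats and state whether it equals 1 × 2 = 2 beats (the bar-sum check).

1) 0.0ms=0b +1343.284ms=3/2b
2) 1343.284ms=3/2b +447.761ms=1/2b
Σ=2b of 2 (67bpm 2/4) — PASS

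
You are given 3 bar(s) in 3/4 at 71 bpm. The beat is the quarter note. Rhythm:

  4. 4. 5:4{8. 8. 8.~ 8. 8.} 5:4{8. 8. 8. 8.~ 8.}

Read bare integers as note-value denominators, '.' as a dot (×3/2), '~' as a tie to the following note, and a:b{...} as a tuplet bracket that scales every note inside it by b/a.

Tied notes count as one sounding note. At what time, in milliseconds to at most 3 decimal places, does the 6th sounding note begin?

note 6 onset = 27/5b = 4563.38ms

1. 0.0ms @ 0 + 1267.606ms (3/2)
2. 1267.606ms @ 3/2 + 1267.606ms (3/2)
3. 2535.211ms @ 3 + 507.042ms (3/5)
4. 3042.254ms @ 18/5 + 507.042ms (3/5)
5. 3549.296ms @ 21/5 + 1014.085ms (6/5)
6. 4563.38ms @ 27/5 + 507.042ms (3/5)
7. 5070.423ms @ 6 + 507.042ms (3/5)
8. 5577.465ms @ 33/5 + 507.042ms (3/5)
9. 6084.507ms @ 36/5 + 507.042ms (3/5)
10. 6591.549ms @ 39/5 + 1014.085ms (6/5)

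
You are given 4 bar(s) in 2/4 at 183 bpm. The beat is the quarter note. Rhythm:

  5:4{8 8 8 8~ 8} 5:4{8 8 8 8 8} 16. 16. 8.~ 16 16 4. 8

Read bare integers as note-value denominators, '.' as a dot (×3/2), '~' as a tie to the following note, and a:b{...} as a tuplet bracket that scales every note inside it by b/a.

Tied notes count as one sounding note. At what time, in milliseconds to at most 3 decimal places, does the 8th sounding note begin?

note 8 onset = 16/5b = 1049.18ms

1. 0.0ms @ 0 + 131.148ms (2/5)
2. 131.148ms @ 2/5 + 131.148ms (2/5)
3. 262.295ms @ 4/5 + 131.148ms (2/5)
4. 393.443ms @ 6/5 + 262.295ms (4/5)
5. 655.738ms @ 2 + 131.148ms (2/5)
6. 786.885ms @ 12/5 + 131.148ms (2/5)
7. 918.033ms @ 14/5 + 131.148ms (2/5)
8. 1049.18ms @ 16/5 + 131.148ms (2/5)
9. 1180.328ms @ 18/5 + 131.148ms (2/5)
10. 1311.475ms @ 4 + 122.951ms (3/8)
11. 1434.426ms @ 35/8 + 122.951ms (3/8)
12. 1557.377ms @ 19/4 + 327.869ms (1)
13. 1885.246ms @ 23/4 + 81.967ms (1/4)
14. 1967.213ms @ 6 + 491.803ms (3/2)
15. 2459.016ms @ 15/2 + 163.934ms (1/2)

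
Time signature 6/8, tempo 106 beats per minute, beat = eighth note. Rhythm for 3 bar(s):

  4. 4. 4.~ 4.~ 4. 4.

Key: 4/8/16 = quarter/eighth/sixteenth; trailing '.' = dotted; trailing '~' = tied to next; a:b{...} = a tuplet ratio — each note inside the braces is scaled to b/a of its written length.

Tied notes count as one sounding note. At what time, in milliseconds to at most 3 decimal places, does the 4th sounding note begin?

1. 0.0ms @ 0 + 1698.113ms (3)
2. 1698.113ms @ 3 + 1698.113ms (3)
3. 3396.226ms @ 6 + 5094.34ms (9)
4. 8490.566ms @ 15 + 1698.113ms (3)

note 4 onset = 15b = 8490.566ms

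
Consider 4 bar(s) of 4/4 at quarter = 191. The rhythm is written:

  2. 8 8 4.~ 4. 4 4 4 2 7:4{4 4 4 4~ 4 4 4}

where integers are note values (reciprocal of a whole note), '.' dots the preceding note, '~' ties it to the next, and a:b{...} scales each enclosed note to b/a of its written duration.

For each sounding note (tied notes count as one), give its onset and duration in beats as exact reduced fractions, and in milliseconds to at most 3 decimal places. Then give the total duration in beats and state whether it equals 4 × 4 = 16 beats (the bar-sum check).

1) 0.0ms=0b +942.408ms=3b
2) 942.408ms=3b +157.068ms=1/2b
3) 1099.476ms=7/2b +157.068ms=1/2b
4) 1256.545ms=4b +942.408ms=3b
5) 2198.953ms=7b +314.136ms=1b
6) 2513.089ms=8b +314.136ms=1b
7) 2827.225ms=9b +314.136ms=1b
8) 3141.361ms=10b +628.272ms=2b
9) 3769.634ms=12b +179.506ms=4/7b
10) 3949.14ms=88/7b +179.506ms=4/7b
11) 4128.646ms=92/7b +179.506ms=4/7b
12) 4308.153ms=96/7b +359.013ms=8/7b
13) 4667.165ms=104/7b +179.506ms=4/7b
14) 4846.672ms=108/7b +179.506ms=4/7b
Σ=16b of 16 (191bpm 4/4) — PASS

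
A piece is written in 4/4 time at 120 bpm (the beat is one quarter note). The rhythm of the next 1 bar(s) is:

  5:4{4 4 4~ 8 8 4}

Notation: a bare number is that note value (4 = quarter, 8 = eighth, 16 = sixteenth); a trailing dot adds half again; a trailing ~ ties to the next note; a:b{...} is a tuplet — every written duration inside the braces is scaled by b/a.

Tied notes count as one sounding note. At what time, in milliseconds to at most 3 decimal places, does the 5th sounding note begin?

1. 0.0ms @ 0 + 400.0ms (4/5)
2. 400.0ms @ 4/5 + 400.0ms (4/5)
3. 800.0ms @ 8/5 + 600.0ms (6/5)
4. 1400.0ms @ 14/5 + 200.0ms (2/5)
5. 1600.0ms @ 16/5 + 400.0ms (4/5)

note 5 onset = 16/5b = 1600.0ms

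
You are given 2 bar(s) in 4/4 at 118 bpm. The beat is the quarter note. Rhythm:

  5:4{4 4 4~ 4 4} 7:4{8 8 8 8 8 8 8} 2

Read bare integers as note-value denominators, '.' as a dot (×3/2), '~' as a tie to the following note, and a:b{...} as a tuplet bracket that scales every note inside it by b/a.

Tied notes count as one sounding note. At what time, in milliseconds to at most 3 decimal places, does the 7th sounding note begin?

1. 0.0ms @ 0 + 406.78ms (4/5)
2. 406.78ms @ 4/5 + 406.78ms (4/5)
3. 813.559ms @ 8/5 + 813.559ms (8/5)
4. 1627.119ms @ 16/5 + 406.78ms (4/5)
5. 2033.898ms @ 4 + 145.278ms (2/7)
6. 2179.177ms @ 30/7 + 145.278ms (2/7)
7. 2324.455ms @ 32/7 + 145.278ms (2/7)
8. 2469.734ms @ 34/7 + 145.278ms (2/7)
9. 2615.012ms @ 36/7 + 145.278ms (2/7)
10. 2760.291ms @ 38/7 + 145.278ms (2/7)
11. 2905.569ms @ 40/7 + 145.278ms (2/7)
12. 3050.847ms @ 6 + 1016.949ms (2)

note 7 onset = 32/7b = 2324.455ms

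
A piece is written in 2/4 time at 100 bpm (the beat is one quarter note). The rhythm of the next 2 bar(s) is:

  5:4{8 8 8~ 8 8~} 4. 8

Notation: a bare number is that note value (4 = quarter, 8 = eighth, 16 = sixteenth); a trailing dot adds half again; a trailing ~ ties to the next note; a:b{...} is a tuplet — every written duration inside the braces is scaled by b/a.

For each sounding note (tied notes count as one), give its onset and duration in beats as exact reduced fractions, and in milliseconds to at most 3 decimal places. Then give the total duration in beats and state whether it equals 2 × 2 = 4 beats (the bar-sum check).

1) 0.0ms=0b +240.0ms=2/5b
2) 240.0ms=2/5b +240.0ms=2/5b
3) 480.0ms=4/5b +480.0ms=4/5b
4) 960.0ms=8/5b +1140.0ms=19/10b
5) 2100.0ms=7/2b +300.0ms=1/2b
Σ=4b of 4 (100bpm 2/4) — PASS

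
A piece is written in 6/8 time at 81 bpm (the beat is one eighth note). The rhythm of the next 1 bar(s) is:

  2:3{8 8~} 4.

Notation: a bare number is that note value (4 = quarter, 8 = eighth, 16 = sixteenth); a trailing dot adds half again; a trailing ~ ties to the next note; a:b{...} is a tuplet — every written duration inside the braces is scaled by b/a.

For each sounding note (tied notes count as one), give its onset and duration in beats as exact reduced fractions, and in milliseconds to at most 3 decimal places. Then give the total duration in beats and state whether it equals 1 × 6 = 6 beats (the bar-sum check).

1) 0.0ms=0b +1111.111ms=3/2b
2) 1111.111ms=3/2b +3333.333ms=9/2b
Σ=6b of 6 (81bpm 6/8) — PASS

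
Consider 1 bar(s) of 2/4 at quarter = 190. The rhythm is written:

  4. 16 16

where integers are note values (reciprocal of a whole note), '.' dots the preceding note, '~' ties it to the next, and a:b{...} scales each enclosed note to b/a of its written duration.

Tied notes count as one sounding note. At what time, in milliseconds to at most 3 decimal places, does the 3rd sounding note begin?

1. 0.0ms @ 0 + 473.684ms (3/2)
2. 473.684ms @ 3/2 + 78.947ms (1/4)
3. 552.632ms @ 7/4 + 78.947ms (1/4)

note 3 onset = 7/4b = 552.632ms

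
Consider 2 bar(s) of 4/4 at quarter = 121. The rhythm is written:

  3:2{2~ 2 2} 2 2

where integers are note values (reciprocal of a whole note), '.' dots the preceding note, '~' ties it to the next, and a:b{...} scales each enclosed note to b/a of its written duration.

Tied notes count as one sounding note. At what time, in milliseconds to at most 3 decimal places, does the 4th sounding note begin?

note 4 onset = 6b = 2975.207ms

1. 0.0ms @ 0 + 1322.314ms (8/3)
2. 1322.314ms @ 8/3 + 661.157ms (4/3)
3. 1983.471ms @ 4 + 991.736ms (2)
4. 2975.207ms @ 6 + 991.736ms (2)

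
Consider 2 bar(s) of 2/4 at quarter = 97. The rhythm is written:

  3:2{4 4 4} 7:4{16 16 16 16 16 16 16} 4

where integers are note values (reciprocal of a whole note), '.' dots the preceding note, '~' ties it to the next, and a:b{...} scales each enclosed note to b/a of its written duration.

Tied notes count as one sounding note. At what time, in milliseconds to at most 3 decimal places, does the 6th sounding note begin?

note 6 onset = 16/7b = 1413.844ms

1. 0.0ms @ 0 + 412.371ms (2/3)
2. 412.371ms @ 2/3 + 412.371ms (2/3)
3. 824.742ms @ 4/3 + 412.371ms (2/3)
4. 1237.113ms @ 2 + 88.365ms (1/7)
5. 1325.479ms @ 15/7 + 88.365ms (1/7)
6. 1413.844ms @ 16/7 + 88.365ms (1/7)
7. 1502.209ms @ 17/7 + 88.365ms (1/7)
8. 1590.574ms @ 18/7 + 88.365ms (1/7)
9. 1678.94ms @ 19/7 + 88.365ms (1/7)
10. 1767.305ms @ 20/7 + 88.365ms (1/7)
11. 1855.67ms @ 3 + 618.557ms (1)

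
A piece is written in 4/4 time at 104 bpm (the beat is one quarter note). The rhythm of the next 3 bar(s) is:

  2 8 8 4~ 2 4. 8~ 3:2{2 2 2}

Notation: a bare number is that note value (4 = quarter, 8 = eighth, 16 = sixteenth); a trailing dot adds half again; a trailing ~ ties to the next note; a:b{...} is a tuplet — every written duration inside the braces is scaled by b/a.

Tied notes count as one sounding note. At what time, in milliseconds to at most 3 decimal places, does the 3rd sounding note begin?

note 3 onset = 5/2b = 1442.308ms

1. 0.0ms @ 0 + 1153.846ms (2)
2. 1153.846ms @ 2 + 288.462ms (1/2)
3. 1442.308ms @ 5/2 + 288.462ms (1/2)
4. 1730.769ms @ 3 + 1730.769ms (3)
5. 3461.538ms @ 6 + 865.385ms (3/2)
6. 4326.923ms @ 15/2 + 1057.692ms (11/6)
7. 5384.615ms @ 28/3 + 769.231ms (4/3)
8. 6153.846ms @ 32/3 + 769.231ms (4/3)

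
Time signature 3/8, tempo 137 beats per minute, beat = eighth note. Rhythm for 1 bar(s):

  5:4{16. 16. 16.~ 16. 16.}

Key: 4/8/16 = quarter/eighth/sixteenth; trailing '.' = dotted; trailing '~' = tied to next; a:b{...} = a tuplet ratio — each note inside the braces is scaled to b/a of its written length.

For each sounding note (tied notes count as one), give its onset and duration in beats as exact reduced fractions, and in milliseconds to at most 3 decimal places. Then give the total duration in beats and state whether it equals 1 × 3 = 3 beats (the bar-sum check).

1) 0.0ms=0b +262.774ms=3/5b
2) 262.774ms=3/5b +262.774ms=3/5b
3) 525.547ms=6/5b +525.547ms=6/5b
4) 1051.095ms=12/5b +262.774ms=3/5b
Σ=3b of 3 (137bpm 3/8) — PASS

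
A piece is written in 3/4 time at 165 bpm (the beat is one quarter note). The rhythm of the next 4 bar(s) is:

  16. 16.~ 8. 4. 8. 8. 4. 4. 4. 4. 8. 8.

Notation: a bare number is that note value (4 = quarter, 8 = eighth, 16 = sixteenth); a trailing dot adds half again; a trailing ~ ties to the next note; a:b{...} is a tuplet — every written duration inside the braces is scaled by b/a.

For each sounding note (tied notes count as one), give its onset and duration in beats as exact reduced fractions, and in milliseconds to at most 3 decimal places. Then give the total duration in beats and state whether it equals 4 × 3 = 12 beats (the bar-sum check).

1) 0.0ms=0b +136.364ms=3/8b
2) 136.364ms=3/8b +409.091ms=9/8b
3) 545.455ms=3/2b +545.455ms=3/2b
4) 1090.909ms=3b +272.727ms=3/4b
5) 1363.636ms=15/4b +272.727ms=3/4b
6) 1636.364ms=9/2b +545.455ms=3/2b
7) 2181.818ms=6b +545.455ms=3/2b
8) 2727.273ms=15/2b +545.455ms=3/2b
9) 3272.727ms=9b +545.455ms=3/2b
10) 3818.182ms=21/2b +272.727ms=3/4b
11) 4090.909ms=45/4b +272.727ms=3/4b
Σ=12b of 12 (165bpm 3/4) — PASS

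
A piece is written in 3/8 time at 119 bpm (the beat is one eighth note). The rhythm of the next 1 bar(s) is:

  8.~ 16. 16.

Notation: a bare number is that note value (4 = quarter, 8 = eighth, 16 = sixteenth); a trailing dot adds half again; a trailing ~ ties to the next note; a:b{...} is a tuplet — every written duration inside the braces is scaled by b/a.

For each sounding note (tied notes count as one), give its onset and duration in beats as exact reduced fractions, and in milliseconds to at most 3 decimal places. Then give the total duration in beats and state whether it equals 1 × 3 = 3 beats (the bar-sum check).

1) 0.0ms=0b +1134.454ms=9/4b
2) 1134.454ms=9/4b +378.151ms=3/4b
Σ=3b of 3 (119bpm 3/8) — PASS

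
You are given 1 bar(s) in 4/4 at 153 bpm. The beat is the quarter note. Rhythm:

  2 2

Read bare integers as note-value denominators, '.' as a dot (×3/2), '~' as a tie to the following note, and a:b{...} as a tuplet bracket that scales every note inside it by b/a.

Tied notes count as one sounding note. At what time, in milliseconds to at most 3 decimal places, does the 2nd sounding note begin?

1. 0.0ms @ 0 + 784.314ms (2)
2. 784.314ms @ 2 + 784.314ms (2)

note 2 onset = 2b = 784.314ms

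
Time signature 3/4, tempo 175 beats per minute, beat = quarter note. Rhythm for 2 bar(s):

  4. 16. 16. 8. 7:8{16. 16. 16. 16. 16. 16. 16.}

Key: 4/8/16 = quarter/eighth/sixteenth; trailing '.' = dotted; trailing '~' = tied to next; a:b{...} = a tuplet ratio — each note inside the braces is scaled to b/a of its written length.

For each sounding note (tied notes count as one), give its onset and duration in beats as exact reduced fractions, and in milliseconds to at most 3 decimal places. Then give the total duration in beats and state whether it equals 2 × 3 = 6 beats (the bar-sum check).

1) 0.0ms=0b +514.286ms=3/2b
2) 514.286ms=3/2b +128.571ms=3/8b
3) 642.857ms=15/8b +128.571ms=3/8b
4) 771.429ms=9/4b +257.143ms=3/4b
5) 1028.571ms=3b +146.939ms=3/7b
6) 1175.51ms=24/7b +146.939ms=3/7b
7) 1322.449ms=27/7b +146.939ms=3/7b
8) 1469.388ms=30/7b +146.939ms=3/7b
9) 1616.327ms=33/7b +146.939ms=3/7b
10) 1763.265ms=36/7b +146.939ms=3/7b
11) 1910.204ms=39/7b +146.939ms=3/7b
Σ=6b of 6 (175bpm 3/4) — PASS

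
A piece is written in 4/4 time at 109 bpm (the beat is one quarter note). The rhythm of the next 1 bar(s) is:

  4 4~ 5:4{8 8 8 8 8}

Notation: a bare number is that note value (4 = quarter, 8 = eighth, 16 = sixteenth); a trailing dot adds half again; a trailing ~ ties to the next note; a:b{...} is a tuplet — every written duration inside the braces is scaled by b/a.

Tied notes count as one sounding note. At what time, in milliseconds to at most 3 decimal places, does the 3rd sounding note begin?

note 3 onset = 12/5b = 1321.101ms

1. 0.0ms @ 0 + 550.459ms (1)
2. 550.459ms @ 1 + 770.642ms (7/5)
3. 1321.101ms @ 12/5 + 220.183ms (2/5)
4. 1541.284ms @ 14/5 + 220.183ms (2/5)
5. 1761.468ms @ 16/5 + 220.183ms (2/5)
6. 1981.651ms @ 18/5 + 220.183ms (2/5)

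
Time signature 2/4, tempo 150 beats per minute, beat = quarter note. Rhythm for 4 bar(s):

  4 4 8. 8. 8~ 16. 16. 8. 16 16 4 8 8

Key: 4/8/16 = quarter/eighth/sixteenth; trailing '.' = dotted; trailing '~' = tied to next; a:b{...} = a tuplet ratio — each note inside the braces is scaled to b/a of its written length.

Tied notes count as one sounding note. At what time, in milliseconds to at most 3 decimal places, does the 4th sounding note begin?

note 4 onset = 11/4b = 1100.0ms

1. 0.0ms @ 0 + 400.0ms (1)
2. 400.0ms @ 1 + 400.0ms (1)
3. 800.0ms @ 2 + 300.0ms (3/4)
4. 1100.0ms @ 11/4 + 300.0ms (3/4)
5. 1400.0ms @ 7/2 + 350.0ms (7/8)
6. 1750.0ms @ 35/8 + 150.0ms (3/8)
7. 1900.0ms @ 19/4 + 300.0ms (3/4)
8. 2200.0ms @ 11/2 + 100.0ms (1/4)
9. 2300.0ms @ 23/4 + 100.0ms (1/4)
10. 2400.0ms @ 6 + 400.0ms (1)
11. 2800.0ms @ 7 + 200.0ms (1/2)
12. 3000.0ms @ 15/2 + 200.0ms (1/2)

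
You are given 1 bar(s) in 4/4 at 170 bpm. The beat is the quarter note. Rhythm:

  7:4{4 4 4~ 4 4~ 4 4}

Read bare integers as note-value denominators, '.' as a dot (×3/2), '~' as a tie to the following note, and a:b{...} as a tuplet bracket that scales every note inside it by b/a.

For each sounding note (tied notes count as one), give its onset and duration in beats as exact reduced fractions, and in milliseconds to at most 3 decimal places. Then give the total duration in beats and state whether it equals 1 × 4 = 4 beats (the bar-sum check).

1) 0.0ms=0b +201.681ms=4/7b
2) 201.681ms=4/7b +201.681ms=4/7b
3) 403.361ms=8/7b +403.361ms=8/7b
4) 806.723ms=16/7b +403.361ms=8/7b
5) 1210.084ms=24/7b +201.681ms=4/7b
Σ=4b of 4 (170bpm 4/4) — PASS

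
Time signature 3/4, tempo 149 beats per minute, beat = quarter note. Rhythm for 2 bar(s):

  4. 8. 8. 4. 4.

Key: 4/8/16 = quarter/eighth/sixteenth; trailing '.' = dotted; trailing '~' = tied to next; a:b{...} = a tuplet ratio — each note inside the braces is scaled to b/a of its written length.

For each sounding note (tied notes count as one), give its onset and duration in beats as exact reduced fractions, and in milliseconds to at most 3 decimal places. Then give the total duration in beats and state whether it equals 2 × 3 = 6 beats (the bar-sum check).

1) 0.0ms=0b +604.027ms=3/2b
2) 604.027ms=3/2b +302.013ms=3/4b
3) 906.04ms=9/4b +302.013ms=3/4b
4) 1208.054ms=3b +604.027ms=3/2b
5) 1812.081ms=9/2b +604.027ms=3/2b
Σ=6b of 6 (149bpm 3/4) — PASS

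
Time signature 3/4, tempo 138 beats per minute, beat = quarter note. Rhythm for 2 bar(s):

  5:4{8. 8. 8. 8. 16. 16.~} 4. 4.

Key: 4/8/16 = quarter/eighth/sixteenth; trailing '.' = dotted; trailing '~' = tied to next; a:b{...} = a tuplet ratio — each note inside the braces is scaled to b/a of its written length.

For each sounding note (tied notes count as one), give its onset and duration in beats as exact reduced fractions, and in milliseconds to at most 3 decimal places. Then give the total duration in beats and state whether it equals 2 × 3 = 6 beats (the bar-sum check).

1) 0.0ms=0b +260.87ms=3/5b
2) 260.87ms=3/5b +260.87ms=3/5b
3) 521.739ms=6/5b +260.87ms=3/5b
4) 782.609ms=9/5b +260.87ms=3/5b
5) 1043.478ms=12/5b +130.435ms=3/10b
6) 1173.913ms=27/10b +782.609ms=9/5b
7) 1956.522ms=9/2b +652.174ms=3/2b
Σ=6b of 6 (138bpm 3/4) — PASS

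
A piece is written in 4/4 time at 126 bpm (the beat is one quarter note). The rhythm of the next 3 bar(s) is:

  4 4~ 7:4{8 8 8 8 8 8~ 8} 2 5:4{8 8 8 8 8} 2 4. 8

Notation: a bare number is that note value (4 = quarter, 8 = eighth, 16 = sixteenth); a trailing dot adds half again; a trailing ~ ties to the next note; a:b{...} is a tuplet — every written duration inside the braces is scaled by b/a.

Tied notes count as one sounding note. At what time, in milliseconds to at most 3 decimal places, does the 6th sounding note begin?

note 6 onset = 22/7b = 1496.599ms

1. 0.0ms @ 0 + 476.19ms (1)
2. 476.19ms @ 1 + 612.245ms (9/7)
3. 1088.435ms @ 16/7 + 136.054ms (2/7)
4. 1224.49ms @ 18/7 + 136.054ms (2/7)
5. 1360.544ms @ 20/7 + 136.054ms (2/7)
6. 1496.599ms @ 22/7 + 136.054ms (2/7)
7. 1632.653ms @ 24/7 + 272.109ms (4/7)
8. 1904.762ms @ 4 + 952.381ms (2)
9. 2857.143ms @ 6 + 190.476ms (2/5)
10. 3047.619ms @ 32/5 + 190.476ms (2/5)
11. 3238.095ms @ 34/5 + 190.476ms (2/5)
12. 3428.571ms @ 36/5 + 190.476ms (2/5)
13. 3619.048ms @ 38/5 + 190.476ms (2/5)
14. 3809.524ms @ 8 + 952.381ms (2)
15. 4761.905ms @ 10 + 714.286ms (3/2)
16. 5476.19ms @ 23/2 + 238.095ms (1/2)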